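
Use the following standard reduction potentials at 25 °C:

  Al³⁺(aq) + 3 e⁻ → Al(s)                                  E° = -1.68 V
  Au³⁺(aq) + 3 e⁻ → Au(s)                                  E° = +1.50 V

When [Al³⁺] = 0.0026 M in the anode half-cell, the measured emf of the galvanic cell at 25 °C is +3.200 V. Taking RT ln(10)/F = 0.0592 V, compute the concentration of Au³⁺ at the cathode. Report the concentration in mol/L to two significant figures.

0.027 M

Au³⁺/Au is the cathode, Al³⁺/Al the anode: E°cell = +3.18 V, n = 3.
Overall reaction: Au³⁺(aq) + Al(s) → Au(s) + Al³⁺(aq); Q = [Al³⁺]^1/[Au³⁺]^1.
From E = E° − (0.0592/n) log Q: log Q = (E° − E)·n/0.0592 = (+3.18 − (+3.200))·3/0.0592 = -1.0135.
So 1·log[Au³⁺] = 1·log(0.0026) − log Q = -2.5850 − (-1.0135) = -1.5715; [Au³⁺] = 10^(-1.5715) ≈ 0.027 M.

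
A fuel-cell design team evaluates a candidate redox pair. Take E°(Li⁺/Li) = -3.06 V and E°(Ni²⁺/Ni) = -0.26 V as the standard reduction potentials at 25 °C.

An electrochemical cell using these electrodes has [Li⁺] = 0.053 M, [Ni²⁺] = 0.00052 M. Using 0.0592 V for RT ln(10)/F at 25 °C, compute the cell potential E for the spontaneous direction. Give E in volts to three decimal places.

+2.778 V

Ni²⁺/Ni is the cathode (higher E°), Li⁺/Li the anode: E°cell = -0.26 − (-3.06) = +2.80 V, n = 2.
Overall: Ni²⁺(aq) + 2 Li(s) → Ni(s) + 2 Li⁺(aq)
Q = [Li⁺]^2 / ([Ni²⁺]); log Q = 0.733.
E = E° − (0.0592/n) log Q = +2.80 − (0.0592/2)(0.733) = +2.778 V.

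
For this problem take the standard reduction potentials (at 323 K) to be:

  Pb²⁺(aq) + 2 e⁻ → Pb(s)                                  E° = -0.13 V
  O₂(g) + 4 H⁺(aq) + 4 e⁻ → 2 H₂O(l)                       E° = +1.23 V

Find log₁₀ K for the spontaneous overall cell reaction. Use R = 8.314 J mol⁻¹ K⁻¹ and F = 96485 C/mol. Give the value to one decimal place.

Cathode: O₂/H₂O; anode: Pb²⁺/Pb. E°cell = (+1.23) − (-0.13) = +1.36 V, with n = 4.
ΔG° = −nFE° = −RT ln K, so ln K = nFE°/(RT) = (4)(96485)(+1.36) / ((8.314)(323)) = 195.455.
log₁₀ K = 195.455 / ln 10 = 84.9.

84.9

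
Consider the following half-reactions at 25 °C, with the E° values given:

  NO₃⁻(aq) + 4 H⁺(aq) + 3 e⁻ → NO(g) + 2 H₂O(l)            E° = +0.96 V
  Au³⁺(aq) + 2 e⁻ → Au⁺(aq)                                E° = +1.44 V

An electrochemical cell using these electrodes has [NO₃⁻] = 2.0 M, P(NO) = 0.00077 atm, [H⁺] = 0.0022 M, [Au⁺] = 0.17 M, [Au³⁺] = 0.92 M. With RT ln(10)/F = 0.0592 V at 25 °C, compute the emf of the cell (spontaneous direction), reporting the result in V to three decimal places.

Au³⁺/Au⁺ is the cathode (higher E°), NO₃⁻/NO the anode: E°cell = +1.44 − (+0.96) = +0.48 V, n = 6.
Overall: 3 Au³⁺(aq) + 2 NO(g) + 4 H₂O(l) → 3 Au⁺(aq) + 2 NO₃⁻(aq) + 8 H⁺(aq)
Q = [Au⁺]^3·[NO₃⁻]^2·[H⁺]^8 / ([Au³⁺]^3·P(NO)^2); log Q = -16.632.
E = E° − (0.0592/n) log Q = +0.48 − (0.0592/6)(-16.632) = +0.644 V.

+0.644 V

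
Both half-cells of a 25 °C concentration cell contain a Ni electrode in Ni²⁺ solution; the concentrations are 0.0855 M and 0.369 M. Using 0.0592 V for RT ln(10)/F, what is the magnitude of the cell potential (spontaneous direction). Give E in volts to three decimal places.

For a concentration cell E°cell = 0. The 0.369 M side is the cathode (reduction is favoured where [Ni²⁺] is higher).
With n = 2, E = −(0.0592/2) log([Ni²⁺]ₐₙ/[Ni²⁺]꜀ₐₜ) = −(0.0592/2) log(0.0855/0.369) = −(0.0592/2)(-0.635) = +0.019 V.

+0.019 V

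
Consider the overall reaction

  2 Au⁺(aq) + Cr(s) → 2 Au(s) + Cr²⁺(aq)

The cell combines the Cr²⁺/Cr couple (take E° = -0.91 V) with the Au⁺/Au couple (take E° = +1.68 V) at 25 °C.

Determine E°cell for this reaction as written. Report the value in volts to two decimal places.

The Au⁺/Au couple has the higher reduction potential, so it is the cathode; Cr²⁺/Cr is oxidised at the anode.
E°cell = E°(cathode) − E°(anode) = (+1.68) − (-0.91) = +2.59 V.
Since E°cell > 0, the reaction is spontaneous under standard conditions.

+2.59 V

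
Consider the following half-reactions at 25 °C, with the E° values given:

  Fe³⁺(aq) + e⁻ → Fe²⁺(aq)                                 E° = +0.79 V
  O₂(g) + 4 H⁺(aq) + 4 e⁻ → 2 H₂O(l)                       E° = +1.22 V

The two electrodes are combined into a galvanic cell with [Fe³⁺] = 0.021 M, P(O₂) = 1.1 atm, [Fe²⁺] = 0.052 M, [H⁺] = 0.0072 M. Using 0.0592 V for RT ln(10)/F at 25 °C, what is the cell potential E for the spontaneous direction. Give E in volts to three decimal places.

+0.327 V

O₂/H₂O is the cathode (higher E°), Fe³⁺/Fe²⁺ the anode: E°cell = +1.22 − (+0.79) = +0.43 V, n = 4.
Overall: O₂(g) + 4 H⁺(aq) + 4 Fe²⁺(aq) → 2 H₂O(l) + 4 Fe³⁺(aq)
Q = [Fe³⁺]^4 / (P(O₂)·[H⁺]^4·[Fe²⁺]^4); log Q = 6.954.
E = E° − (0.0592/n) log Q = +0.43 − (0.0592/4)(6.954) = +0.327 V.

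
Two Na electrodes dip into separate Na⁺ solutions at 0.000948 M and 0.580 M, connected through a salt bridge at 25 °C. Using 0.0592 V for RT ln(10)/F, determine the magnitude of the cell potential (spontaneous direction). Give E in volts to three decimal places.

+0.165 V

For a concentration cell E°cell = 0. The 0.580 M side is the cathode (reduction is favoured where [Na⁺] is higher).
With n = 1, E = −(0.0592/1) log([Na⁺]ₐₙ/[Na⁺]꜀ₐₜ) = −(0.0592/1) log(0.000948/0.58) = −(0.0592/1)(-2.787) = +0.165 V.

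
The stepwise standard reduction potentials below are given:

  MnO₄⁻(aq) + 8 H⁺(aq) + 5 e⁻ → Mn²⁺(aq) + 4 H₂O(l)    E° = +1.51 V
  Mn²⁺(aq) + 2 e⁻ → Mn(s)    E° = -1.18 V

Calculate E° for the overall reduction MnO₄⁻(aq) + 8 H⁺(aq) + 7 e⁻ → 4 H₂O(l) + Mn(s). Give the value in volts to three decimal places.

+0.741 V

Adding the free-energy changes (−nFE°) of the two steps gives −n₃FE°₃ = −n₁FE°₁ − n₂FE°₂.
E°₃ = (5×+1.51 + 2×-1.18) / 7 = (+5.190) / 7 = +0.741 V.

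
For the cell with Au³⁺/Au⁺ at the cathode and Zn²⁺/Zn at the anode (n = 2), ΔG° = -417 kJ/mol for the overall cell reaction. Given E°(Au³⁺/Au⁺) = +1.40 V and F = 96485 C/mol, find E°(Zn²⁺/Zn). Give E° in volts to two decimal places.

-0.76 V

E°cell = −ΔG°/(nF) = −(-417×10³)/((2)(96485)) = +2.161 V.
Since Au³⁺/Au⁺ is the cathode and Zn²⁺/Zn the anode, E°cell = E°(Au³⁺/Au⁺) − E°(Zn²⁺/Zn).
So E°(Zn²⁺/Zn) = E°(Au³⁺/Au⁺) − E°cell = (+1.40) − (+2.161) = -0.76 V.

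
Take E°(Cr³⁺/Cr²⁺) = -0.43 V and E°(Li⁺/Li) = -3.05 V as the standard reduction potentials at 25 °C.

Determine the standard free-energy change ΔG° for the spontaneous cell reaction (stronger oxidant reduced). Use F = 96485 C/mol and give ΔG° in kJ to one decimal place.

Cr³⁺/Cr²⁺ (E° = -0.43 V) is the cathode; Li⁺/Li (E° = -3.05 V) is the anode, so E°cell = +2.62 V.
Balancing electrons gives n = 1 (lcm of 1 and 1).
ΔG° = −nFE° = −(1)(96485)(+2.62) = -252,791 J = -252.8 kJ.

-252.8 kJ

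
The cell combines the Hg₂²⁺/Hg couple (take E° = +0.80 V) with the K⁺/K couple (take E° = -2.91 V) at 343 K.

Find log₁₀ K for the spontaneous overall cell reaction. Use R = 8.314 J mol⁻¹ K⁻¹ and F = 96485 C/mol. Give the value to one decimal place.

Cathode: Hg₂²⁺/Hg; anode: K⁺/K. E°cell = (+0.80) − (-2.91) = +3.71 V, with n = 2.
ΔG° = −nFE° = −RT ln K, so ln K = nFE°/(RT) = (2)(96485)(+3.71) / ((8.314)(343)) = 251.050.
log₁₀ K = 251.050 / ln 10 = 109.0.

109.0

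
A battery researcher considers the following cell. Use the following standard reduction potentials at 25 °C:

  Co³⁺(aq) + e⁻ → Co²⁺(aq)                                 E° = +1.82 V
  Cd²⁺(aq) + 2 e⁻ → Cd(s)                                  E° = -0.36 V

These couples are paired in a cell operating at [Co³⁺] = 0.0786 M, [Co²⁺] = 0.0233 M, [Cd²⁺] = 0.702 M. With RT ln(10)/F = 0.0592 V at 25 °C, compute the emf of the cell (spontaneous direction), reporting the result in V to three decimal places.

+2.216 V

Co³⁺/Co²⁺ is the cathode (higher E°), Cd²⁺/Cd the anode: E°cell = +1.82 − (-0.36) = +2.18 V, n = 2.
Overall: 2 Co³⁺(aq) + Cd(s) → 2 Co²⁺(aq) + Cd²⁺(aq)
Q = [Co²⁺]^2·[Cd²⁺] / ([Co³⁺]^2); log Q = -1.210.
E = E° − (0.0592/n) log Q = +2.18 − (0.0592/2)(-1.210) = +2.216 V.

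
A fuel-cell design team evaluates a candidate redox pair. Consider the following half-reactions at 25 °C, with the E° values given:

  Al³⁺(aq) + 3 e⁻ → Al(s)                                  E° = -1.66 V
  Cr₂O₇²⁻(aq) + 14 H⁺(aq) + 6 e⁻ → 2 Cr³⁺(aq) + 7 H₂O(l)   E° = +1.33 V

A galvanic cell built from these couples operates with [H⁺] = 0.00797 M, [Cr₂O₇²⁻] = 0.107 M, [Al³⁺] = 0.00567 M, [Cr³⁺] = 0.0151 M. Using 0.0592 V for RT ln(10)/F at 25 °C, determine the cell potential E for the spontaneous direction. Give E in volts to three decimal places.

Cr₂O₇²⁻/Cr³⁺ is the cathode (higher E°), Al³⁺/Al the anode: E°cell = +1.33 − (-1.66) = +2.99 V, n = 6.
Overall: Cr₂O₇²⁻(aq) + 14 H⁺(aq) + 2 Al(s) → 2 Cr³⁺(aq) + 7 H₂O(l) + 2 Al³⁺(aq)
Q = [Cr³⁺]^2·[Al³⁺]^2 / ([Cr₂O₇²⁻]·[H⁺]^14); log Q = 22.215.
E = E° − (0.0592/n) log Q = +2.99 − (0.0592/6)(22.215) = +2.771 V.

+2.771 V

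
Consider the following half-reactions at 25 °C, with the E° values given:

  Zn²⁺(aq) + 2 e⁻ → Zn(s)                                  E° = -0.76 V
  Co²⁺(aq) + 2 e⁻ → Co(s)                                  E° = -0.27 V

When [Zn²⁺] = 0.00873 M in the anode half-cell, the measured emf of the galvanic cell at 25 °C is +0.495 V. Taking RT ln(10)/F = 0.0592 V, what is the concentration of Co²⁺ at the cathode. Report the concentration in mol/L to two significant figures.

0.013 M

Co²⁺/Co is the cathode, Zn²⁺/Zn the anode: E°cell = +0.49 V, n = 2.
Overall reaction: Co²⁺(aq) + Zn(s) → Co(s) + Zn²⁺(aq); Q = [Zn²⁺]^1/[Co²⁺]^1.
From E = E° − (0.0592/n) log Q: log Q = (E° − E)·n/0.0592 = (+0.49 − (+0.495))·2/0.0592 = -0.1689.
So 1·log[Co²⁺] = 1·log(0.00873) − log Q = -2.0590 − (-0.1689) = -1.8901; [Co²⁺] = 10^(-1.8901) ≈ 0.013 M.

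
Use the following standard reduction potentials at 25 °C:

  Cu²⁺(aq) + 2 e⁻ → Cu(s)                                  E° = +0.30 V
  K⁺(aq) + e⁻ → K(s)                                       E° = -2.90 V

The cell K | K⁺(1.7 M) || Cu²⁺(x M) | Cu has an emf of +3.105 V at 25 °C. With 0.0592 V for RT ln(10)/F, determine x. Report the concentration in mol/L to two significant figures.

Cu²⁺/Cu is the cathode, K⁺/K the anode: E°cell = +3.20 V, n = 2.
Overall reaction: Cu²⁺(aq) + 2 K(s) → Cu(s) + 2 K⁺(aq); Q = [K⁺]^2/[Cu²⁺]^1.
From E = E° − (0.0592/n) log Q: log Q = (E° − E)·n/0.0592 = (+3.20 − (+3.105))·2/0.0592 = 3.2095.
So 1·log[Cu²⁺] = 2·log(1.7) − log Q = 0.4609 − (3.2095) = -2.7486; [Cu²⁺] = 10^(-2.7486) ≈ 0.0018 M.

0.0018 M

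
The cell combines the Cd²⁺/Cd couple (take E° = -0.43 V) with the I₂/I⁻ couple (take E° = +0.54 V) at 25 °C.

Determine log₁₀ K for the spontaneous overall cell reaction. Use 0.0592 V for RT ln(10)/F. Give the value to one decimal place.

Cathode: I₂/I⁻; anode: Cd²⁺/Cd. E°cell = +0.97 V, n = 2.
log K = nE°cell / 0.0592 = (2)(+0.97) / 0.0592 = 32.8.

32.8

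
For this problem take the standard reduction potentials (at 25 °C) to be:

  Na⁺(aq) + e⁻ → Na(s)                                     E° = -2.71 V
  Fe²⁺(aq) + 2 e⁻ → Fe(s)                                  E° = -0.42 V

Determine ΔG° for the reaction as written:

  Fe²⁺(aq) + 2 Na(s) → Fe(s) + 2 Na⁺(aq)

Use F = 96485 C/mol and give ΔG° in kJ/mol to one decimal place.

As written, Fe²⁺/Fe is reduced (cathode) and Na⁺/Na is oxidised (anode), so E°cell = (-0.42) − (-2.71) = +2.29 V.
Balancing electrons gives n = 2.
ΔG° = −nFE° = −(2)(96485)(+2.29) = -441,901 J = -441.9 kJ/mol.

-441.9 kJ/mol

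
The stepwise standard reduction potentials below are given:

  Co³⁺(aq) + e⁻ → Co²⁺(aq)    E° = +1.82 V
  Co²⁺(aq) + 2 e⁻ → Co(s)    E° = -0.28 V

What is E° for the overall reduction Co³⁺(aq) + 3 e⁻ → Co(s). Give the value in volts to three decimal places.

Since ΔG° = −nFE° is additive over sequential reductions, n₃E°₃ = n₁E°₁ + n₂E°₂.
E°₃ = (1×+1.82 + 2×-0.28) / 3 = (+1.260) / 3 = +0.420 V.

+0.420 V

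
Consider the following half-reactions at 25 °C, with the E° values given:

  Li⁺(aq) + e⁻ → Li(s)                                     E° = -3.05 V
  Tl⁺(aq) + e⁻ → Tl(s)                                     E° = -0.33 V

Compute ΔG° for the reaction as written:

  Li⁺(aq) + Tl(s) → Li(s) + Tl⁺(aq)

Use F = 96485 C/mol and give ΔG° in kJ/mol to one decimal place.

+262.4 kJ/mol

As written, Li⁺/Li is reduced (cathode) and Tl⁺/Tl is oxidised (anode), so E°cell = (-3.05) − (-0.33) = -2.72 V.
Balancing electrons gives n = 1.
ΔG° = −nFE° = −(1)(96485)(-2.72) = 262,439 J = +262.4 kJ/mol.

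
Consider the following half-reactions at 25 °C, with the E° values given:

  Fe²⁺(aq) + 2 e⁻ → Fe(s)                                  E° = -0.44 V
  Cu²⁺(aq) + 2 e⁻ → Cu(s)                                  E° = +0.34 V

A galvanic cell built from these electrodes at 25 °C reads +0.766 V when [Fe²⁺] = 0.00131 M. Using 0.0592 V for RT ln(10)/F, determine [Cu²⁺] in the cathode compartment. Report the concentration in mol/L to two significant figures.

0.00044 M

Cu²⁺/Cu is the cathode, Fe²⁺/Fe the anode: E°cell = +0.78 V, n = 2.
Overall reaction: Cu²⁺(aq) + Fe(s) → Cu(s) + Fe²⁺(aq); Q = [Fe²⁺]^1/[Cu²⁺]^1.
From E = E° − (0.0592/n) log Q: log Q = (E° − E)·n/0.0592 = (+0.78 − (+0.766))·2/0.0592 = 0.4730.
So 1·log[Cu²⁺] = 1·log(0.00131) − log Q = -2.8827 − (0.4730) = -3.3557; [Cu²⁺] = 10^(-3.3557) ≈ 0.00044 M.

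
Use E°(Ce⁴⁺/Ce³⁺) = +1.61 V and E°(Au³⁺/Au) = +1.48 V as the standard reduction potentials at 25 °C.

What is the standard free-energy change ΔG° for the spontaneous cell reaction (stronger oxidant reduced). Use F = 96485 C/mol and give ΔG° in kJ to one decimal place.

Ce⁴⁺/Ce³⁺ (E° = +1.61 V) is the cathode; Au³⁺/Au (E° = +1.48 V) is the anode, so E°cell = +0.13 V.
Balancing electrons gives n = 3 (lcm of 1 and 3).
ΔG° = −nFE° = −(3)(96485)(+0.13) = -37,629 J = -37.6 kJ.

-37.6 kJ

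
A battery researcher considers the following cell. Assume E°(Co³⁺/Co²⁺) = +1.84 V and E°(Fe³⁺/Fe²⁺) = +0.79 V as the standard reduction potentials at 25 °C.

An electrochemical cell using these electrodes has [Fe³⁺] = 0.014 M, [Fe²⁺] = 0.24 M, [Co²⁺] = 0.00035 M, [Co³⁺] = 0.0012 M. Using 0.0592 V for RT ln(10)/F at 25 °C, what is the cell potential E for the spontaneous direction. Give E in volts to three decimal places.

+1.155 V

Co³⁺/Co²⁺ is the cathode (higher E°), Fe³⁺/Fe²⁺ the anode: E°cell = +1.84 − (+0.79) = +1.05 V, n = 1.
Overall: Co³⁺(aq) + Fe²⁺(aq) → Co²⁺(aq) + Fe³⁺(aq)
Q = [Co²⁺]·[Fe³⁺] / ([Co³⁺]·[Fe²⁺]); log Q = -1.769.
E = E° − (0.0592/n) log Q = +1.05 − (0.0592/1)(-1.769) = +1.155 V.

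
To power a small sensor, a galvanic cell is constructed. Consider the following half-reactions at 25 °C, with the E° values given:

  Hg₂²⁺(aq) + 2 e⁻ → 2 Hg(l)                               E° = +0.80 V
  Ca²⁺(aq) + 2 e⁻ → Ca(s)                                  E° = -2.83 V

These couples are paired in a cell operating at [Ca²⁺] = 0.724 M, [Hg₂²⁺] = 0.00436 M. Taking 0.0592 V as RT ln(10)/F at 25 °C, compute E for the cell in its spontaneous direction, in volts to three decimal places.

+3.564 V

Hg₂²⁺/Hg is the cathode (higher E°), Ca²⁺/Ca the anode: E°cell = +0.80 − (-2.83) = +3.63 V, n = 2.
Overall: Hg₂²⁺(aq) + Ca(s) → 2 Hg(l) + Ca²⁺(aq)
Q = [Ca²⁺] / ([Hg₂²⁺]); log Q = 2.220.
E = E° − (0.0592/n) log Q = +3.63 − (0.0592/2)(2.220) = +3.564 V.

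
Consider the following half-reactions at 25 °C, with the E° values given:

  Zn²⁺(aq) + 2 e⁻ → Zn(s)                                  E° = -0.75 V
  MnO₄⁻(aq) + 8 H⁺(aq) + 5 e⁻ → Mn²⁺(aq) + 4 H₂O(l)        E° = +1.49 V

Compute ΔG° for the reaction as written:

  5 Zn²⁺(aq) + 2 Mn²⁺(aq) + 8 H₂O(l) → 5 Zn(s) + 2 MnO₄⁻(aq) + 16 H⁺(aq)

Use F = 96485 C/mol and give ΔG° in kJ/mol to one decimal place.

+2161.3 kJ/mol

As written, Zn²⁺/Zn is reduced (cathode) and MnO₄⁻/Mn²⁺ is oxidised (anode), so E°cell = (-0.75) − (+1.49) = -2.24 V.
Balancing electrons gives n = 10.
ΔG° = −nFE° = −(10)(96485)(-2.24) = 2,161,264 J = +2161.3 kJ/mol.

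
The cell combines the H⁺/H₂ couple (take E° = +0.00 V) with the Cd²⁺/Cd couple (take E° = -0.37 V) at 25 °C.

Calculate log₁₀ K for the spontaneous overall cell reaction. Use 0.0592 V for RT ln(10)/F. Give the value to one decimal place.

12.5

Cathode: H⁺/H₂; anode: Cd²⁺/Cd. E°cell = +0.37 V, n = 2.
log K = nE°cell / 0.0592 = (2)(+0.37) / 0.0592 = 12.5.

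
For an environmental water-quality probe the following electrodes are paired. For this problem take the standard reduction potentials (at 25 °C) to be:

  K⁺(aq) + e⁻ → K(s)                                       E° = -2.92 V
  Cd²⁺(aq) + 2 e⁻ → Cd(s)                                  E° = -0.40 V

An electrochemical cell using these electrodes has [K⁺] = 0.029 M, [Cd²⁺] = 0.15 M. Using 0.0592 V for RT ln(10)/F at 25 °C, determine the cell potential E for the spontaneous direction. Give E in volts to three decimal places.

Cd²⁺/Cd is the cathode (higher E°), K⁺/K the anode: E°cell = -0.40 − (-2.92) = +2.52 V, n = 2.
Overall: Cd²⁺(aq) + 2 K(s) → Cd(s) + 2 K⁺(aq)
Q = [K⁺]^2 / ([Cd²⁺]); log Q = -2.251.
E = E° − (0.0592/n) log Q = +2.52 − (0.0592/2)(-2.251) = +2.587 V.

+2.587 V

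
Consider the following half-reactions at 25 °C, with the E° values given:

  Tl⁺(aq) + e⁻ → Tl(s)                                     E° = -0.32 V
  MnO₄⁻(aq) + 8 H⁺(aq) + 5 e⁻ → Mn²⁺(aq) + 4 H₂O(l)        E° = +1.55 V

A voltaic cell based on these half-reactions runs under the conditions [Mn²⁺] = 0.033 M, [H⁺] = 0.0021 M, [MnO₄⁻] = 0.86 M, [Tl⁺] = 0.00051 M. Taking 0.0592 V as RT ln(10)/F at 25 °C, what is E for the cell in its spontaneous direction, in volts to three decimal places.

MnO₄⁻/Mn²⁺ is the cathode (higher E°), Tl⁺/Tl the anode: E°cell = +1.55 − (-0.32) = +1.87 V, n = 5.
Overall: MnO₄⁻(aq) + 8 H⁺(aq) + 5 Tl(s) → Mn²⁺(aq) + 4 H₂O(l) + 5 Tl⁺(aq)
Q = [Mn²⁺]·[Tl⁺]^5 / ([MnO₄⁻]·[H⁺]^8); log Q = 3.544.
E = E° − (0.0592/n) log Q = +1.87 − (0.0592/5)(3.544) = +1.828 V.

+1.828 V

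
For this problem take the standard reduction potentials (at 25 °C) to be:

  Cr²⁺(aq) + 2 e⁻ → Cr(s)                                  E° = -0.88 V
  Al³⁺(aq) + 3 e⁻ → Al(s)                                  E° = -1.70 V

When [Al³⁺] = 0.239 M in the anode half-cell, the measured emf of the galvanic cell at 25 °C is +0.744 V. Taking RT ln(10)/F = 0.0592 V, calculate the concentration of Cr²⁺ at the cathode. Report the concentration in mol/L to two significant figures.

0.0010 M

Cr²⁺/Cr is the cathode, Al³⁺/Al the anode: E°cell = +0.82 V, n = 6.
Overall reaction: 3 Cr²⁺(aq) + 2 Al(s) → 3 Cr(s) + 2 Al³⁺(aq); Q = [Al³⁺]^2/[Cr²⁺]^3.
From E = E° − (0.0592/n) log Q: log Q = (E° − E)·n/0.0592 = (+0.82 − (+0.744))·6/0.0592 = 7.7027.
So 3·log[Cr²⁺] = 2·log(0.239) − log Q = -1.2432 − (7.7027) = -8.9459; log[Cr²⁺] = -8.9459 / 3 = -2.9820; [Cr²⁺] = 10^(-2.9820) ≈ 0.0010 M.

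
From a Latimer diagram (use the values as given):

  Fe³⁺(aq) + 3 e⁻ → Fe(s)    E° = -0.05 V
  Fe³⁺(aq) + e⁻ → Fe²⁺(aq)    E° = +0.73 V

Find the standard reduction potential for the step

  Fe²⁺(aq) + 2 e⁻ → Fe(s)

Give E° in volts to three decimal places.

-0.440 V

Sequential free energies add, so n₃E°₃ = n₁E°₁ + n₂E°₂.
With n₃ = 3, and the known step contributing 1×(+0.73) V, the unknown satisfies 2·E° = 3×(-0.05) − 1×(+0.73) = -0.880.
E° = -0.880 / 2 = -0.440 V.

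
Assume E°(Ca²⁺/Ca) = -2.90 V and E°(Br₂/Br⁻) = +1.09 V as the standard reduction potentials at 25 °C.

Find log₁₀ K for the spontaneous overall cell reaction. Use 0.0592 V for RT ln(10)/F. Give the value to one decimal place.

Cathode: Br₂/Br⁻; anode: Ca²⁺/Ca. E°cell = +3.99 V, n = 2.
log K = nE°cell / 0.0592 = (2)(+3.99) / 0.0592 = 134.8.

134.8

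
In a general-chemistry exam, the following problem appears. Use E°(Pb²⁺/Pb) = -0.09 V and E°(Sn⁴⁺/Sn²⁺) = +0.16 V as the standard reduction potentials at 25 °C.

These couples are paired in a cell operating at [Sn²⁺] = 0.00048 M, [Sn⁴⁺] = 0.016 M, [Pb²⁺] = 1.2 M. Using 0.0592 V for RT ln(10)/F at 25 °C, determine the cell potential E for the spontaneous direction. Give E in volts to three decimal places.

+0.293 V

Sn⁴⁺/Sn²⁺ is the cathode (higher E°), Pb²⁺/Pb the anode: E°cell = +0.16 − (-0.09) = +0.25 V, n = 2.
Overall: Sn⁴⁺(aq) + Pb(s) → Sn²⁺(aq) + Pb²⁺(aq)
Q = [Sn²⁺]·[Pb²⁺] / ([Sn⁴⁺]); log Q = -1.444.
E = E° − (0.0592/n) log Q = +0.25 − (0.0592/2)(-1.444) = +0.293 V.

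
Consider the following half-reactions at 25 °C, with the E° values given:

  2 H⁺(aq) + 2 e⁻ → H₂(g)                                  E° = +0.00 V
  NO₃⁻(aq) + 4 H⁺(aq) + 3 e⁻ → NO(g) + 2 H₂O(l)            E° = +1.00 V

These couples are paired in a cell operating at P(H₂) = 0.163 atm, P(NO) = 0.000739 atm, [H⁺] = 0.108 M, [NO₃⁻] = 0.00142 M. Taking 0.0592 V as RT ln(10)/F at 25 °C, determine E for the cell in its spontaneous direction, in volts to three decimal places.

NO₃⁻/NO is the cathode (higher E°), H⁺/H₂ the anode: E°cell = +1.00 − (+0.00) = +1.00 V, n = 6.
Overall: 2 NO₃⁻(aq) + 2 H⁺(aq) + 3 H₂(g) → 2 NO(g) + 4 H₂O(l)
Q = P(NO)^2 / ([NO₃⁻]^2·[H⁺]^2·P(H₂)^3); log Q = 3.729.
E = E° − (0.0592/n) log Q = +1.00 − (0.0592/6)(3.729) = +0.963 V.

+0.963 V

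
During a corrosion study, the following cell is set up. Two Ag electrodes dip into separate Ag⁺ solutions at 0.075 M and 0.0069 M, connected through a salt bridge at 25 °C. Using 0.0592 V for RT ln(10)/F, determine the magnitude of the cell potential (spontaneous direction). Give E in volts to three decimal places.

For a concentration cell E°cell = 0. The 0.075 M side is the cathode (reduction is favoured where [Ag⁺] is higher).
With n = 1, E = −(0.0592/1) log([Ag⁺]ₐₙ/[Ag⁺]꜀ₐₜ) = −(0.0592/1) log(0.0069/0.075) = −(0.0592/1)(-1.036) = +0.061 V.

+0.061 V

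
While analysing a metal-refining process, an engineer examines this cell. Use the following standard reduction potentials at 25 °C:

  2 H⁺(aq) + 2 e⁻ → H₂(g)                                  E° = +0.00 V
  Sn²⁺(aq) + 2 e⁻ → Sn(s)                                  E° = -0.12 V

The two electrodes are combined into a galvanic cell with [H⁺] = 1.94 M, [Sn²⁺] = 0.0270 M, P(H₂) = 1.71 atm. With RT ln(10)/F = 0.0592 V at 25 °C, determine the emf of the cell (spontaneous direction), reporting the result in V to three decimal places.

+0.177 V

H⁺/H₂ is the cathode (higher E°), Sn²⁺/Sn the anode: E°cell = +0.00 − (-0.12) = +0.12 V, n = 2.
Overall: 2 H⁺(aq) + Sn(s) → H₂(g) + Sn²⁺(aq)
Q = P(H₂)·[Sn²⁺] / ([H⁺]^2); log Q = -1.911.
E = E° − (0.0592/n) log Q = +0.12 − (0.0592/2)(-1.911) = +0.177 V.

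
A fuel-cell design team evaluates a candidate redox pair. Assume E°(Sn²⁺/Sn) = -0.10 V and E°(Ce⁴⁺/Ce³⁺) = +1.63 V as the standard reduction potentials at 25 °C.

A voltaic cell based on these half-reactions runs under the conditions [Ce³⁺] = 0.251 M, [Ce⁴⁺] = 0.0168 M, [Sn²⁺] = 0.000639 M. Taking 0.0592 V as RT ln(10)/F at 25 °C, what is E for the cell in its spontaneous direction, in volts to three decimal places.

Ce⁴⁺/Ce³⁺ is the cathode (higher E°), Sn²⁺/Sn the anode: E°cell = +1.63 − (-0.10) = +1.73 V, n = 2.
Overall: 2 Ce⁴⁺(aq) + Sn(s) → 2 Ce³⁺(aq) + Sn²⁺(aq)
Q = [Ce³⁺]^2·[Sn²⁺] / ([Ce⁴⁺]^2); log Q = -0.846.
E = E° − (0.0592/n) log Q = +1.73 − (0.0592/2)(-0.846) = +1.755 V.

+1.755 V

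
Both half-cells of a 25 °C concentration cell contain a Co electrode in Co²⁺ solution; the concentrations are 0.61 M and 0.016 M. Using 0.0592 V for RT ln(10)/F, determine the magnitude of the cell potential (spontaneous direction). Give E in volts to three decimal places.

+0.047 V

For a concentration cell E°cell = 0. The 0.61 M side is the cathode (reduction is favoured where [Co²⁺] is higher).
With n = 2, E = −(0.0592/2) log([Co²⁺]ₐₙ/[Co²⁺]꜀ₐₜ) = −(0.0592/2) log(0.016/0.61) = −(0.0592/2)(-1.581) = +0.047 V.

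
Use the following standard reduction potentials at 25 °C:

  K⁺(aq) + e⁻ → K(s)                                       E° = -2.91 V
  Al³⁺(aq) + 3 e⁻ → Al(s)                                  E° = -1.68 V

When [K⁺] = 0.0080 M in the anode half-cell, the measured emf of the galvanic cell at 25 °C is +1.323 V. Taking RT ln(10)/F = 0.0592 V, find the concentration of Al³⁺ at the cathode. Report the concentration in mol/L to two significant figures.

0.026 M

Al³⁺/Al is the cathode, K⁺/K the anode: E°cell = +1.23 V, n = 3.
Overall reaction: Al³⁺(aq) + 3 K(s) → Al(s) + 3 K⁺(aq); Q = [K⁺]^3/[Al³⁺]^1.
From E = E° − (0.0592/n) log Q: log Q = (E° − E)·n/0.0592 = (+1.23 − (+1.323))·3/0.0592 = -4.7128.
So 1·log[Al³⁺] = 3·log(0.008) − log Q = -6.2907 − (-4.7128) = -1.5779; [Al³⁺] = 10^(-1.5779) ≈ 0.026 M.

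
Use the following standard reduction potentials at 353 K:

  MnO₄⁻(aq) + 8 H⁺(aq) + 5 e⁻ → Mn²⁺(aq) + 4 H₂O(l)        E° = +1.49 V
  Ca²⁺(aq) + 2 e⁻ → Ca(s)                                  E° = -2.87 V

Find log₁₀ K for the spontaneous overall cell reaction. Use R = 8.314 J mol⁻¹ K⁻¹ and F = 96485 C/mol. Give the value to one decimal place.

Cathode: MnO₄⁻/Mn²⁺; anode: Ca²⁺/Ca. E°cell = (+1.49) − (-2.87) = +4.36 V, with n = 10.
ΔG° = −nFE° = −RT ln K, so ln K = nFE°/(RT) = (10)(96485)(+4.36) / ((8.314)(353)) = 1433.381.
log₁₀ K = 1433.381 / ln 10 = 622.5.

622.5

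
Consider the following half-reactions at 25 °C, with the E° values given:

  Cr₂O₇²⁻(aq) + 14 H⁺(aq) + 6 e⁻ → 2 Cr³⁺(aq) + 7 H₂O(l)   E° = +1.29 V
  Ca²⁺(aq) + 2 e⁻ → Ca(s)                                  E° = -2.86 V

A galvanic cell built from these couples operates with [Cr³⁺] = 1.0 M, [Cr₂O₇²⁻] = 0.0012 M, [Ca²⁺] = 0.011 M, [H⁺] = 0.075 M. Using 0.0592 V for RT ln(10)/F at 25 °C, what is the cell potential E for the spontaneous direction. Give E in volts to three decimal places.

Cr₂O₇²⁻/Cr³⁺ is the cathode (higher E°), Ca²⁺/Ca the anode: E°cell = +1.29 − (-2.86) = +4.15 V, n = 6.
Overall: Cr₂O₇²⁻(aq) + 14 H⁺(aq) + 3 Ca(s) → 2 Cr³⁺(aq) + 7 H₂O(l) + 3 Ca²⁺(aq)
Q = [Cr³⁺]^2·[Ca²⁺]^3 / ([Cr₂O₇²⁻]·[H⁺]^14); log Q = 12.794.
E = E° − (0.0592/n) log Q = +4.15 − (0.0592/6)(12.794) = +4.024 V.

+4.024 V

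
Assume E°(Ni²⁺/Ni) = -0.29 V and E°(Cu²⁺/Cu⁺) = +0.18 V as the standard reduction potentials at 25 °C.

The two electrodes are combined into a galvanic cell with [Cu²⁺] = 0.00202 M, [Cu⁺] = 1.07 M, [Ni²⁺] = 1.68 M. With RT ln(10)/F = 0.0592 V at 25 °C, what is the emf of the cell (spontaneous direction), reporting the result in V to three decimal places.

Cu²⁺/Cu⁺ is the cathode (higher E°), Ni²⁺/Ni the anode: E°cell = +0.18 − (-0.29) = +0.47 V, n = 2.
Overall: 2 Cu²⁺(aq) + Ni(s) → 2 Cu⁺(aq) + Ni²⁺(aq)
Q = [Cu⁺]^2·[Ni²⁺] / ([Cu²⁺]^2); log Q = 5.673.
E = E° − (0.0592/n) log Q = +0.47 − (0.0592/2)(5.673) = +0.302 V.

+0.302 V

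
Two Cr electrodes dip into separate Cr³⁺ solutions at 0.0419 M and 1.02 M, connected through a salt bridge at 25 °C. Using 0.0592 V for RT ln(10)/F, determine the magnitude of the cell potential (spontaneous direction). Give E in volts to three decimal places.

For a concentration cell E°cell = 0. The 1.02 M side is the cathode (reduction is favoured where [Cr³⁺] is higher).
With n = 3, E = −(0.0592/3) log([Cr³⁺]ₐₙ/[Cr³⁺]꜀ₐₜ) = −(0.0592/3) log(0.0419/1.02) = −(0.0592/3)(-1.386) = +0.027 V.

+0.027 V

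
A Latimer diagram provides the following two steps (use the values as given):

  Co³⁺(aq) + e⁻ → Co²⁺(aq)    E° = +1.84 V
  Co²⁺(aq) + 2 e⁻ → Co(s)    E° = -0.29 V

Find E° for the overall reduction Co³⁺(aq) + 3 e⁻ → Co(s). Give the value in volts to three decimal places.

+0.420 V

Standard free energies of sequential steps add: ΔG°₃ = ΔG°₁ + ΔG°₂, so n₃E°₃ = n₁E°₁ + n₂E°₂.
E°₃ = (1×+1.84 + 2×-0.29) / 3 = (+1.260) / 3 = +0.420 V.
Simply averaging or adding the two E° values would be wrong; the electron-weighted sum is required.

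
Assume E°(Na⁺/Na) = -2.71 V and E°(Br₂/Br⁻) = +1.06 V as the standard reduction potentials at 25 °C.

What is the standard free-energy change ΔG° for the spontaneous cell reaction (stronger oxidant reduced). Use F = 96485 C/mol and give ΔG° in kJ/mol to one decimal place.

Br₂/Br⁻ (E° = +1.06 V) is the cathode; Na⁺/Na (E° = -2.71 V) is the anode, so E°cell = +3.77 V.
Balancing electrons gives n = 2 (lcm of 2 and 1).
ΔG° = −nFE° = −(2)(96485)(+3.77) = -727,497 J = -727.5 kJ/mol.

-727.5 kJ/mol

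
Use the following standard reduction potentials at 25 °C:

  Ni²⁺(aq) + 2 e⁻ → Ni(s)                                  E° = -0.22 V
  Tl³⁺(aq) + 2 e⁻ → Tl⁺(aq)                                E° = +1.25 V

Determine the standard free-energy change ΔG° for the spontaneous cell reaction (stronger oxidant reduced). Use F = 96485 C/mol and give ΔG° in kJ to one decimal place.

-283.7 kJ

Tl³⁺/Tl⁺ (E° = +1.25 V) is the cathode; Ni²⁺/Ni (E° = -0.22 V) is the anode, so E°cell = +1.47 V.
Balancing electrons gives n = 2 (lcm of 2 and 2).
ΔG° = −nFE° = −(2)(96485)(+1.47) = -283,666 J = -283.7 kJ.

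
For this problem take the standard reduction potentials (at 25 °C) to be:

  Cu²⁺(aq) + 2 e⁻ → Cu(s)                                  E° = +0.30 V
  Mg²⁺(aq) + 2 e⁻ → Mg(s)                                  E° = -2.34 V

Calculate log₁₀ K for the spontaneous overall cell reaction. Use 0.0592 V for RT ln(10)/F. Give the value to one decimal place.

89.2

Cathode: Cu²⁺/Cu; anode: Mg²⁺/Mg. E°cell = +2.64 V, n = 2.
log K = nE°cell / 0.0592 = (2)(+2.64) / 0.0592 = 89.2.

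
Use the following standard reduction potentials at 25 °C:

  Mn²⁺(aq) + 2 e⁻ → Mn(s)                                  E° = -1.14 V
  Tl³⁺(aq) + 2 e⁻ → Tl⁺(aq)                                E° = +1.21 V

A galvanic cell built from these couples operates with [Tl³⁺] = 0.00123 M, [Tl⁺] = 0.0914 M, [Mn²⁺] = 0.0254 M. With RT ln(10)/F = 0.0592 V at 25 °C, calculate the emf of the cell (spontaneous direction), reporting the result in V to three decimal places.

+2.342 V

Tl³⁺/Tl⁺ is the cathode (higher E°), Mn²⁺/Mn the anode: E°cell = +1.21 − (-1.14) = +2.35 V, n = 2.
Overall: Tl³⁺(aq) + Mn(s) → Tl⁺(aq) + Mn²⁺(aq)
Q = [Tl⁺]·[Mn²⁺] / ([Tl³⁺]); log Q = 0.276.
E = E° − (0.0592/n) log Q = +2.35 − (0.0592/2)(0.276) = +2.342 V.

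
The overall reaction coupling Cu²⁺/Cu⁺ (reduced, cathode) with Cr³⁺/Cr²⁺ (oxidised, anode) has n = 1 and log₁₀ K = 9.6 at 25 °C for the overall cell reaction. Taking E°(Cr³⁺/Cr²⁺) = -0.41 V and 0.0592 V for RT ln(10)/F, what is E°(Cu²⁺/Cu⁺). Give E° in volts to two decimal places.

+0.16 V

E°cell = (0.0592/n)·log K = (0.0592/1)(9.6) = +0.568 V.
Since Cu²⁺/Cu⁺ is the cathode and Cr³⁺/Cr²⁺ the anode, E°cell = E°(Cu²⁺/Cu⁺) − E°(Cr³⁺/Cr²⁺).
So E°(Cu²⁺/Cu⁺) = E°cell + E°(Cr³⁺/Cr²⁺) = +0.568 + (-0.41) = +0.16 V.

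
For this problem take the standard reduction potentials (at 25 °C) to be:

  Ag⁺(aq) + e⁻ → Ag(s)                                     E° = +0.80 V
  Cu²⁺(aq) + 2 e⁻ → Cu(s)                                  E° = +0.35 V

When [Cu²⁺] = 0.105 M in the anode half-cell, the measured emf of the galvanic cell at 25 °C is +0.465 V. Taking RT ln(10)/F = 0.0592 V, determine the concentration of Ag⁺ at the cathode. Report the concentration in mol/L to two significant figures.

0.58 M

Ag⁺/Ag is the cathode, Cu²⁺/Cu the anode: E°cell = +0.45 V, n = 2.
Overall reaction: 2 Ag⁺(aq) + Cu(s) → 2 Ag(s) + Cu²⁺(aq); Q = [Cu²⁺]^1/[Ag⁺]^2.
From E = E° − (0.0592/n) log Q: log Q = (E° − E)·n/0.0592 = (+0.45 − (+0.465))·2/0.0592 = -0.5068.
So 2·log[Ag⁺] = 1·log(0.105) − log Q = -0.9788 − (-0.5068) = -0.4720; log[Ag⁺] = -0.4720 / 2 = -0.2360; [Ag⁺] = 10^(-0.2360) ≈ 0.58 M.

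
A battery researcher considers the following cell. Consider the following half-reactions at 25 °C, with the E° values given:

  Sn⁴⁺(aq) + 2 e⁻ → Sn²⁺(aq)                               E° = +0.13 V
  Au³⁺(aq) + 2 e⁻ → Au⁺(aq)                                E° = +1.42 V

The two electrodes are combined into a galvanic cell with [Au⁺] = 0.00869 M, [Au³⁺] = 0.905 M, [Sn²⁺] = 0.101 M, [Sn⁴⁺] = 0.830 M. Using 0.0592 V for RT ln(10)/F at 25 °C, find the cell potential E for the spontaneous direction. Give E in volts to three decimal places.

+1.323 V

Au³⁺/Au⁺ is the cathode (higher E°), Sn⁴⁺/Sn²⁺ the anode: E°cell = +1.42 − (+0.13) = +1.29 V, n = 2.
Overall: Au³⁺(aq) + Sn²⁺(aq) → Au⁺(aq) + Sn⁴⁺(aq)
Q = [Au⁺]·[Sn⁴⁺] / ([Au³⁺]·[Sn²⁺]); log Q = -1.103.
E = E° − (0.0592/n) log Q = +1.29 − (0.0592/2)(-1.103) = +1.323 V.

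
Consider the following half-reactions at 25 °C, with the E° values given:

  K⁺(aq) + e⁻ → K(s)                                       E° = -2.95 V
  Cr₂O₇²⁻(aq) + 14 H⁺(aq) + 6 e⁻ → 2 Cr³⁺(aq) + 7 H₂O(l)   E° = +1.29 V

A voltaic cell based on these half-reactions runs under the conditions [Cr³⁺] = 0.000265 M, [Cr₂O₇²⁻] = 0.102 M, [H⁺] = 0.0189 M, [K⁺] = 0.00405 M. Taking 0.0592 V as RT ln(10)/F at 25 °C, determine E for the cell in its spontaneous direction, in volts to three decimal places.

Cr₂O₇²⁻/Cr³⁺ is the cathode (higher E°), K⁺/K the anode: E°cell = +1.29 − (-2.95) = +4.24 V, n = 6.
Overall: Cr₂O₇²⁻(aq) + 14 H⁺(aq) + 6 K(s) → 2 Cr³⁺(aq) + 7 H₂O(l) + 6 K⁺(aq)
Q = [Cr³⁺]^2·[K⁺]^6 / ([Cr₂O₇²⁻]·[H⁺]^14); log Q = 3.612.
E = E° − (0.0592/n) log Q = +4.24 − (0.0592/6)(3.612) = +4.204 V.

+4.204 V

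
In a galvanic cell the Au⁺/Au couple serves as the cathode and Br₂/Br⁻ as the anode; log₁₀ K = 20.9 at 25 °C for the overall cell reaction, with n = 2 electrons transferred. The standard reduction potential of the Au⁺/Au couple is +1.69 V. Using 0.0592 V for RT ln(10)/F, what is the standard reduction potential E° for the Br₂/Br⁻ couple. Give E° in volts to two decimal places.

+1.07 V

E°cell = (0.0592/n)·log K = (0.0592/2)(20.9) = +0.619 V.
Since Au⁺/Au is the cathode and Br₂/Br⁻ the anode, E°cell = E°(Au⁺/Au) − E°(Br₂/Br⁻).
So E°(Br₂/Br⁻) = E°(Au⁺/Au) − E°cell = (+1.69) − (+0.619) = +1.07 V.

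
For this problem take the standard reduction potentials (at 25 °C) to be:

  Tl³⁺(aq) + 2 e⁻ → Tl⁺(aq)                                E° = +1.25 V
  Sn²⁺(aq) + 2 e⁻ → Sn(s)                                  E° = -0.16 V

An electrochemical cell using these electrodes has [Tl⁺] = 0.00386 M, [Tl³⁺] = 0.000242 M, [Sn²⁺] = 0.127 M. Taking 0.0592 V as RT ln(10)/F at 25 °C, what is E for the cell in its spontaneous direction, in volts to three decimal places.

Tl³⁺/Tl⁺ is the cathode (higher E°), Sn²⁺/Sn the anode: E°cell = +1.25 − (-0.16) = +1.41 V, n = 2.
Overall: Tl³⁺(aq) + Sn(s) → Tl⁺(aq) + Sn²⁺(aq)
Q = [Tl⁺]·[Sn²⁺] / ([Tl³⁺]); log Q = 0.307.
E = E° − (0.0592/n) log Q = +1.41 − (0.0592/2)(0.307) = +1.401 V.

+1.401 V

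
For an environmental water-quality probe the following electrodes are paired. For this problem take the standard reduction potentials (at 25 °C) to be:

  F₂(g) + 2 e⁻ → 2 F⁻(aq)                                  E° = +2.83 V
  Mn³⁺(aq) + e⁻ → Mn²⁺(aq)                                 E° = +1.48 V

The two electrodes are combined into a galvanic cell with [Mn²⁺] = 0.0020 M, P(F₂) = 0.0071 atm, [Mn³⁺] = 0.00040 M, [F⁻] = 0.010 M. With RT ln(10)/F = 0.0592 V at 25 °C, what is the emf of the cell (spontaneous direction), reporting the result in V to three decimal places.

+1.446 V

F₂/F⁻ is the cathode (higher E°), Mn³⁺/Mn²⁺ the anode: E°cell = +2.83 − (+1.48) = +1.35 V, n = 2.
Overall: F₂(g) + 2 Mn²⁺(aq) → 2 F⁻(aq) + 2 Mn³⁺(aq)
Q = [F⁻]^2·[Mn³⁺]^2 / (P(F₂)·[Mn²⁺]^2); log Q = -3.249.
E = E° − (0.0592/n) log Q = +1.35 − (0.0592/2)(-3.249) = +1.446 V.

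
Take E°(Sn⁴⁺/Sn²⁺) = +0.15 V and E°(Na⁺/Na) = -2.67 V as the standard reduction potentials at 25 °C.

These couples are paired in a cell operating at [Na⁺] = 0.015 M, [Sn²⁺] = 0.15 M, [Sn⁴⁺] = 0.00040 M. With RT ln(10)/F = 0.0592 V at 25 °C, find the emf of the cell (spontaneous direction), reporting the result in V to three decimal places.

+2.852 V

Sn⁴⁺/Sn²⁺ is the cathode (higher E°), Na⁺/Na the anode: E°cell = +0.15 − (-2.67) = +2.82 V, n = 2.
Overall: Sn⁴⁺(aq) + 2 Na(s) → Sn²⁺(aq) + 2 Na⁺(aq)
Q = [Sn²⁺]·[Na⁺]^2 / ([Sn⁴⁺]); log Q = -1.074.
E = E° − (0.0592/n) log Q = +2.82 − (0.0592/2)(-1.074) = +2.852 V.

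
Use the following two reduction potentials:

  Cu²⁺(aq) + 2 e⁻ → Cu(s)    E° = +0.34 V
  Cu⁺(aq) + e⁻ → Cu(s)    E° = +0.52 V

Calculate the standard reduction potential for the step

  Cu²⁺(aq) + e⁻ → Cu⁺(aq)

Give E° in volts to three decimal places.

+0.160 V

Sequential free energies add, so n₃E°₃ = n₁E°₁ + n₂E°₂.
With n₃ = 2, and the known step contributing 1×(+0.52) V, the unknown satisfies 1·E° = 2×(+0.34) − 1×(+0.52) = +0.160.
E° = +0.160 / 1 = +0.160 V.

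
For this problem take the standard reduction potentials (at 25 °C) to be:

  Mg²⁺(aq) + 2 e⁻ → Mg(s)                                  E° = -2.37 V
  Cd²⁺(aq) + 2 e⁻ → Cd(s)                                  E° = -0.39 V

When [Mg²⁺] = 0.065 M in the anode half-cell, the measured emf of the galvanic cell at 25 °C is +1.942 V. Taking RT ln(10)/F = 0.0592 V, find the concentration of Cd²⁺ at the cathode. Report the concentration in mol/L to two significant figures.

0.0034 M

Cd²⁺/Cd is the cathode, Mg²⁺/Mg the anode: E°cell = +1.98 V, n = 2.
Overall reaction: Cd²⁺(aq) + Mg(s) → Cd(s) + Mg²⁺(aq); Q = [Mg²⁺]^1/[Cd²⁺]^1.
From E = E° − (0.0592/n) log Q: log Q = (E° − E)·n/0.0592 = (+1.98 − (+1.942))·2/0.0592 = 1.2838.
So 1·log[Cd²⁺] = 1·log(0.065) − log Q = -1.1871 − (1.2838) = -2.4709; [Cd²⁺] = 10^(-2.4709) ≈ 0.0034 M.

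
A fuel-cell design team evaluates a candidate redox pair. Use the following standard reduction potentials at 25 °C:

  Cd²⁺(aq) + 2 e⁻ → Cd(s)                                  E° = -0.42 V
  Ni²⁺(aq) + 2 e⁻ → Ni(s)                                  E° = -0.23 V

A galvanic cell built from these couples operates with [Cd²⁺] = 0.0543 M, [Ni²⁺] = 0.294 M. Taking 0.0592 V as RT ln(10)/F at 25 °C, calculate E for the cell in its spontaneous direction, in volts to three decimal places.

+0.212 V

Ni²⁺/Ni is the cathode (higher E°), Cd²⁺/Cd the anode: E°cell = -0.23 − (-0.42) = +0.19 V, n = 2.
Overall: Ni²⁺(aq) + Cd(s) → Ni(s) + Cd²⁺(aq)
Q = [Cd²⁺] / ([Ni²⁺]); log Q = -0.734.
E = E° − (0.0592/n) log Q = +0.19 − (0.0592/2)(-0.734) = +0.212 V.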